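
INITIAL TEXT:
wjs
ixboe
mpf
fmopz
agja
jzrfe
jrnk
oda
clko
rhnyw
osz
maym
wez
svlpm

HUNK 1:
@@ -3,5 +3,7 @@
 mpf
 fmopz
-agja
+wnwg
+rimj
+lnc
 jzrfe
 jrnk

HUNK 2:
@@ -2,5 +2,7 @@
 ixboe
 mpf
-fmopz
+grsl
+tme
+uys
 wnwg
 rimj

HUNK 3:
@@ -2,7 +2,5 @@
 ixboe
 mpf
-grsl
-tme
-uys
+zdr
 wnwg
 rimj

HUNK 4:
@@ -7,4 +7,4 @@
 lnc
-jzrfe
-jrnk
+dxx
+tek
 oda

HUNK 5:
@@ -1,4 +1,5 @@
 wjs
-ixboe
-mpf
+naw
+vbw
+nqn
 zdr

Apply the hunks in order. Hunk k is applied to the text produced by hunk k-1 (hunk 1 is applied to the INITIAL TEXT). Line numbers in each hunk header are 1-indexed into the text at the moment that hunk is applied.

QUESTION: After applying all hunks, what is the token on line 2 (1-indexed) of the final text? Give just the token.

Answer: naw

Derivation:
Hunk 1: at line 3 remove [agja] add [wnwg,rimj,lnc] -> 16 lines: wjs ixboe mpf fmopz wnwg rimj lnc jzrfe jrnk oda clko rhnyw osz maym wez svlpm
Hunk 2: at line 2 remove [fmopz] add [grsl,tme,uys] -> 18 lines: wjs ixboe mpf grsl tme uys wnwg rimj lnc jzrfe jrnk oda clko rhnyw osz maym wez svlpm
Hunk 3: at line 2 remove [grsl,tme,uys] add [zdr] -> 16 lines: wjs ixboe mpf zdr wnwg rimj lnc jzrfe jrnk oda clko rhnyw osz maym wez svlpm
Hunk 4: at line 7 remove [jzrfe,jrnk] add [dxx,tek] -> 16 lines: wjs ixboe mpf zdr wnwg rimj lnc dxx tek oda clko rhnyw osz maym wez svlpm
Hunk 5: at line 1 remove [ixboe,mpf] add [naw,vbw,nqn] -> 17 lines: wjs naw vbw nqn zdr wnwg rimj lnc dxx tek oda clko rhnyw osz maym wez svlpm
Final line 2: naw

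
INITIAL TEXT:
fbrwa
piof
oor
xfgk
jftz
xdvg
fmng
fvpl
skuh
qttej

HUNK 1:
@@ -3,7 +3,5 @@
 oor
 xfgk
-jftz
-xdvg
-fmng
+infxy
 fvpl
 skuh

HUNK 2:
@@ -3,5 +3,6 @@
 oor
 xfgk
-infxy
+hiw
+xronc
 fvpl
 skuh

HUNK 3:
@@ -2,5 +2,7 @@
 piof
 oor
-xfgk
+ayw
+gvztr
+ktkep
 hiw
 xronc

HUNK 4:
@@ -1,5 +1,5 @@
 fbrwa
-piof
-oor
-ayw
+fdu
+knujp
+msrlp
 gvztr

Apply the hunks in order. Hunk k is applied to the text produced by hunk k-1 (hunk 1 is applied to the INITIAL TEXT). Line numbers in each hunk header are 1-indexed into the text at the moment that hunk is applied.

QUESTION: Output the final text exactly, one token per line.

Hunk 1: at line 3 remove [jftz,xdvg,fmng] add [infxy] -> 8 lines: fbrwa piof oor xfgk infxy fvpl skuh qttej
Hunk 2: at line 3 remove [infxy] add [hiw,xronc] -> 9 lines: fbrwa piof oor xfgk hiw xronc fvpl skuh qttej
Hunk 3: at line 2 remove [xfgk] add [ayw,gvztr,ktkep] -> 11 lines: fbrwa piof oor ayw gvztr ktkep hiw xronc fvpl skuh qttej
Hunk 4: at line 1 remove [piof,oor,ayw] add [fdu,knujp,msrlp] -> 11 lines: fbrwa fdu knujp msrlp gvztr ktkep hiw xronc fvpl skuh qttej

Answer: fbrwa
fdu
knujp
msrlp
gvztr
ktkep
hiw
xronc
fvpl
skuh
qttej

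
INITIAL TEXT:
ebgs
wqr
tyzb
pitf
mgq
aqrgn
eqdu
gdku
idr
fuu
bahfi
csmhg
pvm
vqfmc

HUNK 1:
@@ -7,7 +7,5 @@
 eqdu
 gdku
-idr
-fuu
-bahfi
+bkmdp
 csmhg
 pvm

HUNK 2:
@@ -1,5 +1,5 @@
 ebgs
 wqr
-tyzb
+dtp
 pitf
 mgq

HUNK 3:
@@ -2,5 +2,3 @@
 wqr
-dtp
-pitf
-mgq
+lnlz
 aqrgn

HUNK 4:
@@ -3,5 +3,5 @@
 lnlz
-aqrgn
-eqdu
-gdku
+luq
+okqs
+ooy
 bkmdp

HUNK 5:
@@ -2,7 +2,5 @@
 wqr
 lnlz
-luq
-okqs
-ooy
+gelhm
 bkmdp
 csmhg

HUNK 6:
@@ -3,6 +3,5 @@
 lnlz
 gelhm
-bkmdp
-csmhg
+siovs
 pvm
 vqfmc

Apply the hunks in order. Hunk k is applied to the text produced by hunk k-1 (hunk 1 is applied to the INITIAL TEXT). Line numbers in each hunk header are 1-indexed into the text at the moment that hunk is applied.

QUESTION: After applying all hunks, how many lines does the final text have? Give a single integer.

Hunk 1: at line 7 remove [idr,fuu,bahfi] add [bkmdp] -> 12 lines: ebgs wqr tyzb pitf mgq aqrgn eqdu gdku bkmdp csmhg pvm vqfmc
Hunk 2: at line 1 remove [tyzb] add [dtp] -> 12 lines: ebgs wqr dtp pitf mgq aqrgn eqdu gdku bkmdp csmhg pvm vqfmc
Hunk 3: at line 2 remove [dtp,pitf,mgq] add [lnlz] -> 10 lines: ebgs wqr lnlz aqrgn eqdu gdku bkmdp csmhg pvm vqfmc
Hunk 4: at line 3 remove [aqrgn,eqdu,gdku] add [luq,okqs,ooy] -> 10 lines: ebgs wqr lnlz luq okqs ooy bkmdp csmhg pvm vqfmc
Hunk 5: at line 2 remove [luq,okqs,ooy] add [gelhm] -> 8 lines: ebgs wqr lnlz gelhm bkmdp csmhg pvm vqfmc
Hunk 6: at line 3 remove [bkmdp,csmhg] add [siovs] -> 7 lines: ebgs wqr lnlz gelhm siovs pvm vqfmc
Final line count: 7

Answer: 7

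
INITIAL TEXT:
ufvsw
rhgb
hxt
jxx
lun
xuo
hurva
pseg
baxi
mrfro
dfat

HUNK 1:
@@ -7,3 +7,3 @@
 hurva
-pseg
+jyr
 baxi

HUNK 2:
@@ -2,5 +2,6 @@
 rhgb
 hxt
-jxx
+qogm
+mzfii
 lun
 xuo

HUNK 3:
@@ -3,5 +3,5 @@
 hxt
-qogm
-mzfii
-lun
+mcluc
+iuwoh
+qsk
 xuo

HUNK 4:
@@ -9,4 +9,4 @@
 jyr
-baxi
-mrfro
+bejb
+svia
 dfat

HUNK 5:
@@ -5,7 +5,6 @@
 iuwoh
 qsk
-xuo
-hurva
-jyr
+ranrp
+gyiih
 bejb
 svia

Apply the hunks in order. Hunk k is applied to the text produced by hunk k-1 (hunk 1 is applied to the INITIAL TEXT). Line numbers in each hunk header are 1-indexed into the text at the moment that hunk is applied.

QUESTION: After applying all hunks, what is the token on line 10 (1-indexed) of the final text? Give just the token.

Answer: svia

Derivation:
Hunk 1: at line 7 remove [pseg] add [jyr] -> 11 lines: ufvsw rhgb hxt jxx lun xuo hurva jyr baxi mrfro dfat
Hunk 2: at line 2 remove [jxx] add [qogm,mzfii] -> 12 lines: ufvsw rhgb hxt qogm mzfii lun xuo hurva jyr baxi mrfro dfat
Hunk 3: at line 3 remove [qogm,mzfii,lun] add [mcluc,iuwoh,qsk] -> 12 lines: ufvsw rhgb hxt mcluc iuwoh qsk xuo hurva jyr baxi mrfro dfat
Hunk 4: at line 9 remove [baxi,mrfro] add [bejb,svia] -> 12 lines: ufvsw rhgb hxt mcluc iuwoh qsk xuo hurva jyr bejb svia dfat
Hunk 5: at line 5 remove [xuo,hurva,jyr] add [ranrp,gyiih] -> 11 lines: ufvsw rhgb hxt mcluc iuwoh qsk ranrp gyiih bejb svia dfat
Final line 10: svia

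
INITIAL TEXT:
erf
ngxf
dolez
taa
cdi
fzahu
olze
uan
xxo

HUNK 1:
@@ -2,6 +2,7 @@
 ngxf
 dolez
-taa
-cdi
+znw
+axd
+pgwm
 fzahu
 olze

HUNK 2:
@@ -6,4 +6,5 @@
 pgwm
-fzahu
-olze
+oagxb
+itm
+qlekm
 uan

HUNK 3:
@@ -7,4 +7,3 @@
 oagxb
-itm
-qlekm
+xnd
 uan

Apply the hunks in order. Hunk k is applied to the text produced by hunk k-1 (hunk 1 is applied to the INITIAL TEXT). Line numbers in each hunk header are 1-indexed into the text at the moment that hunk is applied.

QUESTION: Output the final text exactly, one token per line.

Hunk 1: at line 2 remove [taa,cdi] add [znw,axd,pgwm] -> 10 lines: erf ngxf dolez znw axd pgwm fzahu olze uan xxo
Hunk 2: at line 6 remove [fzahu,olze] add [oagxb,itm,qlekm] -> 11 lines: erf ngxf dolez znw axd pgwm oagxb itm qlekm uan xxo
Hunk 3: at line 7 remove [itm,qlekm] add [xnd] -> 10 lines: erf ngxf dolez znw axd pgwm oagxb xnd uan xxo

Answer: erf
ngxf
dolez
znw
axd
pgwm
oagxb
xnd
uan
xxo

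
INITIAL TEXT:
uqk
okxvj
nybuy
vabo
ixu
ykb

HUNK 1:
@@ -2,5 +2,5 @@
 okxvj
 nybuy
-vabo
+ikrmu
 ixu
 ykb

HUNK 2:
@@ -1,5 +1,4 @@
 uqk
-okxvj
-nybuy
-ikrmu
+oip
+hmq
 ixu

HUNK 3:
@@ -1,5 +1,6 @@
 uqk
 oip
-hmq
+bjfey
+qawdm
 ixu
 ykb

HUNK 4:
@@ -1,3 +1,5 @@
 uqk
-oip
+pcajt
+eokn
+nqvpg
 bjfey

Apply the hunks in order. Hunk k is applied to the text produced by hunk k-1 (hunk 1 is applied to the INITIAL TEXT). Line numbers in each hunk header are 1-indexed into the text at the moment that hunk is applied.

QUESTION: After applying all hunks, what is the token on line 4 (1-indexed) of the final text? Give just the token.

Hunk 1: at line 2 remove [vabo] add [ikrmu] -> 6 lines: uqk okxvj nybuy ikrmu ixu ykb
Hunk 2: at line 1 remove [okxvj,nybuy,ikrmu] add [oip,hmq] -> 5 lines: uqk oip hmq ixu ykb
Hunk 3: at line 1 remove [hmq] add [bjfey,qawdm] -> 6 lines: uqk oip bjfey qawdm ixu ykb
Hunk 4: at line 1 remove [oip] add [pcajt,eokn,nqvpg] -> 8 lines: uqk pcajt eokn nqvpg bjfey qawdm ixu ykb
Final line 4: nqvpg

Answer: nqvpg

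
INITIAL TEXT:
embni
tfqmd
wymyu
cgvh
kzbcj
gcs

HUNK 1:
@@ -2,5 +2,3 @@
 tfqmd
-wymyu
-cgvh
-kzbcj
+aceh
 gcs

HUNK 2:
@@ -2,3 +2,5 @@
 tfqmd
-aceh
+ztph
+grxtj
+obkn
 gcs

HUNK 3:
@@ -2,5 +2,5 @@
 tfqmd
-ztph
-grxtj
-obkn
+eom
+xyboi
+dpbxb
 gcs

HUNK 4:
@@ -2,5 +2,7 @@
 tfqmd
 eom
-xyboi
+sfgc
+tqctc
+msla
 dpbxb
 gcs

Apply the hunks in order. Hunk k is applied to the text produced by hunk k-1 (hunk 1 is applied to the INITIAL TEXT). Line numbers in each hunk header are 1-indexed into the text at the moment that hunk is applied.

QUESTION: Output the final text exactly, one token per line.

Answer: embni
tfqmd
eom
sfgc
tqctc
msla
dpbxb
gcs

Derivation:
Hunk 1: at line 2 remove [wymyu,cgvh,kzbcj] add [aceh] -> 4 lines: embni tfqmd aceh gcs
Hunk 2: at line 2 remove [aceh] add [ztph,grxtj,obkn] -> 6 lines: embni tfqmd ztph grxtj obkn gcs
Hunk 3: at line 2 remove [ztph,grxtj,obkn] add [eom,xyboi,dpbxb] -> 6 lines: embni tfqmd eom xyboi dpbxb gcs
Hunk 4: at line 2 remove [xyboi] add [sfgc,tqctc,msla] -> 8 lines: embni tfqmd eom sfgc tqctc msla dpbxb gcs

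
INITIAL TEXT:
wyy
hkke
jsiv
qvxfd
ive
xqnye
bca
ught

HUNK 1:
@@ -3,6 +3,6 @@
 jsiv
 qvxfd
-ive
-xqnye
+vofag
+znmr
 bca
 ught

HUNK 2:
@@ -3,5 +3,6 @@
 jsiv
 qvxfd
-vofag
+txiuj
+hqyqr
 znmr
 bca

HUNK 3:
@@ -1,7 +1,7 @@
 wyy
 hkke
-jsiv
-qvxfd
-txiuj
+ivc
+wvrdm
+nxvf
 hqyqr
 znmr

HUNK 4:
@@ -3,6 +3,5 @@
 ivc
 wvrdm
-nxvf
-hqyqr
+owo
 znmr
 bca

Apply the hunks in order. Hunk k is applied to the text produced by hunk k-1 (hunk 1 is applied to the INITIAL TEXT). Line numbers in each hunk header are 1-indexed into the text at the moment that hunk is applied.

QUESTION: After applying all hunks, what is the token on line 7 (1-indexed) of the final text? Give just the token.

Hunk 1: at line 3 remove [ive,xqnye] add [vofag,znmr] -> 8 lines: wyy hkke jsiv qvxfd vofag znmr bca ught
Hunk 2: at line 3 remove [vofag] add [txiuj,hqyqr] -> 9 lines: wyy hkke jsiv qvxfd txiuj hqyqr znmr bca ught
Hunk 3: at line 1 remove [jsiv,qvxfd,txiuj] add [ivc,wvrdm,nxvf] -> 9 lines: wyy hkke ivc wvrdm nxvf hqyqr znmr bca ught
Hunk 4: at line 3 remove [nxvf,hqyqr] add [owo] -> 8 lines: wyy hkke ivc wvrdm owo znmr bca ught
Final line 7: bca

Answer: bca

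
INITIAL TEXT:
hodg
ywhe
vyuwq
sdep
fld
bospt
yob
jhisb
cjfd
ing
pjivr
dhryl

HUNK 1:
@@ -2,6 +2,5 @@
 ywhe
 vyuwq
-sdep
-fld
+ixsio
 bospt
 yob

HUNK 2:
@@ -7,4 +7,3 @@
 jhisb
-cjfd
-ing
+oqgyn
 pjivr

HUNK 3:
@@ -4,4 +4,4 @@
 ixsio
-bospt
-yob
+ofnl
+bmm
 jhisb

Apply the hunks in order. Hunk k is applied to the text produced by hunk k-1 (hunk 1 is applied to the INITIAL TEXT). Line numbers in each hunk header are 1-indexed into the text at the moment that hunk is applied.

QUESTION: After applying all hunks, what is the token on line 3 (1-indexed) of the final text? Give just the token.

Hunk 1: at line 2 remove [sdep,fld] add [ixsio] -> 11 lines: hodg ywhe vyuwq ixsio bospt yob jhisb cjfd ing pjivr dhryl
Hunk 2: at line 7 remove [cjfd,ing] add [oqgyn] -> 10 lines: hodg ywhe vyuwq ixsio bospt yob jhisb oqgyn pjivr dhryl
Hunk 3: at line 4 remove [bospt,yob] add [ofnl,bmm] -> 10 lines: hodg ywhe vyuwq ixsio ofnl bmm jhisb oqgyn pjivr dhryl
Final line 3: vyuwq

Answer: vyuwq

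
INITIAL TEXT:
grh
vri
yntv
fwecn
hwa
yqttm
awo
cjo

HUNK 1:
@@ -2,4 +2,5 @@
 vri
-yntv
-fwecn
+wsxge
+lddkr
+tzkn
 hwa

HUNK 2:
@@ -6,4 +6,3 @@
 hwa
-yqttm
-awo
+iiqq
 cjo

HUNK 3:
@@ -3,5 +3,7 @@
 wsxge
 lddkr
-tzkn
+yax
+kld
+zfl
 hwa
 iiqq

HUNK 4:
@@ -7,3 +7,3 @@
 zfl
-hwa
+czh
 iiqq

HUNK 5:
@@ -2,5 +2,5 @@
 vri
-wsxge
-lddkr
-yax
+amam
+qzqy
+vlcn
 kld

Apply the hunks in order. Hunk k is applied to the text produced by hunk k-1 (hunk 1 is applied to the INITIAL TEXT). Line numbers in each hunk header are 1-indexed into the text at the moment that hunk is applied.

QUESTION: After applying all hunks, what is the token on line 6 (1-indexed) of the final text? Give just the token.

Hunk 1: at line 2 remove [yntv,fwecn] add [wsxge,lddkr,tzkn] -> 9 lines: grh vri wsxge lddkr tzkn hwa yqttm awo cjo
Hunk 2: at line 6 remove [yqttm,awo] add [iiqq] -> 8 lines: grh vri wsxge lddkr tzkn hwa iiqq cjo
Hunk 3: at line 3 remove [tzkn] add [yax,kld,zfl] -> 10 lines: grh vri wsxge lddkr yax kld zfl hwa iiqq cjo
Hunk 4: at line 7 remove [hwa] add [czh] -> 10 lines: grh vri wsxge lddkr yax kld zfl czh iiqq cjo
Hunk 5: at line 2 remove [wsxge,lddkr,yax] add [amam,qzqy,vlcn] -> 10 lines: grh vri amam qzqy vlcn kld zfl czh iiqq cjo
Final line 6: kld

Answer: kld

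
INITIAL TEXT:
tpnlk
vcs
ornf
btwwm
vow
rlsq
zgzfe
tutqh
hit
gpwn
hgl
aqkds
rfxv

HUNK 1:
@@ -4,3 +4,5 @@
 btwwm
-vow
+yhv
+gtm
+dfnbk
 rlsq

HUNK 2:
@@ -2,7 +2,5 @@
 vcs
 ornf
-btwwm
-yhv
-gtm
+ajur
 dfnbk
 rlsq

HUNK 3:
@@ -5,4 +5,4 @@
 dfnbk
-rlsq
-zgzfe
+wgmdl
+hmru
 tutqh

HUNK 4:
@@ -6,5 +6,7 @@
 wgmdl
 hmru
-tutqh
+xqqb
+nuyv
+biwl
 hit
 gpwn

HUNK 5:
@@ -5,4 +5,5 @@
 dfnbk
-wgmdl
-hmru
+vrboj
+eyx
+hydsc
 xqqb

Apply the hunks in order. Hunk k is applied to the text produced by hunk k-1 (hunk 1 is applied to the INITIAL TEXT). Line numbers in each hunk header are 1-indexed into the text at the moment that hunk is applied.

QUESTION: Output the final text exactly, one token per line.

Answer: tpnlk
vcs
ornf
ajur
dfnbk
vrboj
eyx
hydsc
xqqb
nuyv
biwl
hit
gpwn
hgl
aqkds
rfxv

Derivation:
Hunk 1: at line 4 remove [vow] add [yhv,gtm,dfnbk] -> 15 lines: tpnlk vcs ornf btwwm yhv gtm dfnbk rlsq zgzfe tutqh hit gpwn hgl aqkds rfxv
Hunk 2: at line 2 remove [btwwm,yhv,gtm] add [ajur] -> 13 lines: tpnlk vcs ornf ajur dfnbk rlsq zgzfe tutqh hit gpwn hgl aqkds rfxv
Hunk 3: at line 5 remove [rlsq,zgzfe] add [wgmdl,hmru] -> 13 lines: tpnlk vcs ornf ajur dfnbk wgmdl hmru tutqh hit gpwn hgl aqkds rfxv
Hunk 4: at line 6 remove [tutqh] add [xqqb,nuyv,biwl] -> 15 lines: tpnlk vcs ornf ajur dfnbk wgmdl hmru xqqb nuyv biwl hit gpwn hgl aqkds rfxv
Hunk 5: at line 5 remove [wgmdl,hmru] add [vrboj,eyx,hydsc] -> 16 lines: tpnlk vcs ornf ajur dfnbk vrboj eyx hydsc xqqb nuyv biwl hit gpwn hgl aqkds rfxv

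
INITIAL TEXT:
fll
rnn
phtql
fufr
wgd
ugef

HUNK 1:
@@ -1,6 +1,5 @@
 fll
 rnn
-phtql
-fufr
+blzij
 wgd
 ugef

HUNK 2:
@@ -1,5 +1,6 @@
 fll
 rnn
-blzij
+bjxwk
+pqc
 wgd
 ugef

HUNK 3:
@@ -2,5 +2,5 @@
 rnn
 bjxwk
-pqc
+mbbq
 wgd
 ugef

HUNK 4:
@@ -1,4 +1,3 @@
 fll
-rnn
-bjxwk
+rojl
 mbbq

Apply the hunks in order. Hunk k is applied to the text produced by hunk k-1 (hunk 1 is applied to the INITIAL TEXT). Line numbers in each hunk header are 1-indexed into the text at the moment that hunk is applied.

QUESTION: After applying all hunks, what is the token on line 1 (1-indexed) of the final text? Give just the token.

Hunk 1: at line 1 remove [phtql,fufr] add [blzij] -> 5 lines: fll rnn blzij wgd ugef
Hunk 2: at line 1 remove [blzij] add [bjxwk,pqc] -> 6 lines: fll rnn bjxwk pqc wgd ugef
Hunk 3: at line 2 remove [pqc] add [mbbq] -> 6 lines: fll rnn bjxwk mbbq wgd ugef
Hunk 4: at line 1 remove [rnn,bjxwk] add [rojl] -> 5 lines: fll rojl mbbq wgd ugef
Final line 1: fll

Answer: fll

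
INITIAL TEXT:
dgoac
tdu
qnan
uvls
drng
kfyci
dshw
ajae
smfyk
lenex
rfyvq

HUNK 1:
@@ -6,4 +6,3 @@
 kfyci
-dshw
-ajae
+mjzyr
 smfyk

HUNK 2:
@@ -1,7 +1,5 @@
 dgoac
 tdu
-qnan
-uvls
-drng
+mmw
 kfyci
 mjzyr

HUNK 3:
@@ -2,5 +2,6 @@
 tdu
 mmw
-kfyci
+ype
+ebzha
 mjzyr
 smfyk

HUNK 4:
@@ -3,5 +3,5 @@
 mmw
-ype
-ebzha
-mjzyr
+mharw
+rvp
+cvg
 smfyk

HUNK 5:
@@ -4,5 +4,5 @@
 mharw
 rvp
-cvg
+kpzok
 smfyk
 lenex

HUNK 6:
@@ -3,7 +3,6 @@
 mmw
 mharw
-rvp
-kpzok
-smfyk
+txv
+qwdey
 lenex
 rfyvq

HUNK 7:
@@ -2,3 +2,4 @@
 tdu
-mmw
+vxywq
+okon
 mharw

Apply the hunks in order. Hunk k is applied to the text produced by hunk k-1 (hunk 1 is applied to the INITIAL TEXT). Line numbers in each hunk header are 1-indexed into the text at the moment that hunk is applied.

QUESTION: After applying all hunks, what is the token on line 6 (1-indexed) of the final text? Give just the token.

Answer: txv

Derivation:
Hunk 1: at line 6 remove [dshw,ajae] add [mjzyr] -> 10 lines: dgoac tdu qnan uvls drng kfyci mjzyr smfyk lenex rfyvq
Hunk 2: at line 1 remove [qnan,uvls,drng] add [mmw] -> 8 lines: dgoac tdu mmw kfyci mjzyr smfyk lenex rfyvq
Hunk 3: at line 2 remove [kfyci] add [ype,ebzha] -> 9 lines: dgoac tdu mmw ype ebzha mjzyr smfyk lenex rfyvq
Hunk 4: at line 3 remove [ype,ebzha,mjzyr] add [mharw,rvp,cvg] -> 9 lines: dgoac tdu mmw mharw rvp cvg smfyk lenex rfyvq
Hunk 5: at line 4 remove [cvg] add [kpzok] -> 9 lines: dgoac tdu mmw mharw rvp kpzok smfyk lenex rfyvq
Hunk 6: at line 3 remove [rvp,kpzok,smfyk] add [txv,qwdey] -> 8 lines: dgoac tdu mmw mharw txv qwdey lenex rfyvq
Hunk 7: at line 2 remove [mmw] add [vxywq,okon] -> 9 lines: dgoac tdu vxywq okon mharw txv qwdey lenex rfyvq
Final line 6: txv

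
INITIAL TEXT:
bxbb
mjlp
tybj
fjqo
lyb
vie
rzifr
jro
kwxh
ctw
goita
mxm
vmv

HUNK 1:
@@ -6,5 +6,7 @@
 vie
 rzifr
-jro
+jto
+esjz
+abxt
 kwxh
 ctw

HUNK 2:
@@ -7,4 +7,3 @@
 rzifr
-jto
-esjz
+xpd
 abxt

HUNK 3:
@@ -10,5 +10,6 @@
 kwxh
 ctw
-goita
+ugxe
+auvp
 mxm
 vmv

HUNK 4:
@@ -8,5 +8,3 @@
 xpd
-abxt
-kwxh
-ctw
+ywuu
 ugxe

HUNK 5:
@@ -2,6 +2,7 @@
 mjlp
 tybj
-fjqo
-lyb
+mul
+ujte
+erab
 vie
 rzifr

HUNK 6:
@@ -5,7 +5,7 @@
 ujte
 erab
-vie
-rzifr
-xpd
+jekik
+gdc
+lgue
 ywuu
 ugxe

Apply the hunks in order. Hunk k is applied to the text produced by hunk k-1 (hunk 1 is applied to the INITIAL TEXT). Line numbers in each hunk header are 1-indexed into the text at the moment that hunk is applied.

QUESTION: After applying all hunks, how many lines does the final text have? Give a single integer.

Hunk 1: at line 6 remove [jro] add [jto,esjz,abxt] -> 15 lines: bxbb mjlp tybj fjqo lyb vie rzifr jto esjz abxt kwxh ctw goita mxm vmv
Hunk 2: at line 7 remove [jto,esjz] add [xpd] -> 14 lines: bxbb mjlp tybj fjqo lyb vie rzifr xpd abxt kwxh ctw goita mxm vmv
Hunk 3: at line 10 remove [goita] add [ugxe,auvp] -> 15 lines: bxbb mjlp tybj fjqo lyb vie rzifr xpd abxt kwxh ctw ugxe auvp mxm vmv
Hunk 4: at line 8 remove [abxt,kwxh,ctw] add [ywuu] -> 13 lines: bxbb mjlp tybj fjqo lyb vie rzifr xpd ywuu ugxe auvp mxm vmv
Hunk 5: at line 2 remove [fjqo,lyb] add [mul,ujte,erab] -> 14 lines: bxbb mjlp tybj mul ujte erab vie rzifr xpd ywuu ugxe auvp mxm vmv
Hunk 6: at line 5 remove [vie,rzifr,xpd] add [jekik,gdc,lgue] -> 14 lines: bxbb mjlp tybj mul ujte erab jekik gdc lgue ywuu ugxe auvp mxm vmv
Final line count: 14

Answer: 14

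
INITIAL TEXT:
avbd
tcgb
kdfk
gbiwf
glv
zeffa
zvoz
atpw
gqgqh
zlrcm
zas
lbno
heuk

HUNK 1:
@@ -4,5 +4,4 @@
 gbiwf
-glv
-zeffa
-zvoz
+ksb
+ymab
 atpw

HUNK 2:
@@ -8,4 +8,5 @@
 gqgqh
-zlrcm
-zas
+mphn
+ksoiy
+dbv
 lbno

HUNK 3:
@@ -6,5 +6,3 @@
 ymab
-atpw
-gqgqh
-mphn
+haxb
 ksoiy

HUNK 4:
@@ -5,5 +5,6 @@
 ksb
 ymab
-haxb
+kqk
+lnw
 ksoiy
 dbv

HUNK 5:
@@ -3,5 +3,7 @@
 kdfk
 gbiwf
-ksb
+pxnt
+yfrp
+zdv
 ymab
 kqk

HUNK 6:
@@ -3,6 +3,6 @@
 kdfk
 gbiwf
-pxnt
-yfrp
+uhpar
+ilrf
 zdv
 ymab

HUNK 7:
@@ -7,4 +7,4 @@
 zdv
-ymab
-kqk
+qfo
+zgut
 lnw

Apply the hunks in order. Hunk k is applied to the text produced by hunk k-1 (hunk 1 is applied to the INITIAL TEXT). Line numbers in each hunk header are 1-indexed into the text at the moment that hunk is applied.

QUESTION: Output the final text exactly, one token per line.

Answer: avbd
tcgb
kdfk
gbiwf
uhpar
ilrf
zdv
qfo
zgut
lnw
ksoiy
dbv
lbno
heuk

Derivation:
Hunk 1: at line 4 remove [glv,zeffa,zvoz] add [ksb,ymab] -> 12 lines: avbd tcgb kdfk gbiwf ksb ymab atpw gqgqh zlrcm zas lbno heuk
Hunk 2: at line 8 remove [zlrcm,zas] add [mphn,ksoiy,dbv] -> 13 lines: avbd tcgb kdfk gbiwf ksb ymab atpw gqgqh mphn ksoiy dbv lbno heuk
Hunk 3: at line 6 remove [atpw,gqgqh,mphn] add [haxb] -> 11 lines: avbd tcgb kdfk gbiwf ksb ymab haxb ksoiy dbv lbno heuk
Hunk 4: at line 5 remove [haxb] add [kqk,lnw] -> 12 lines: avbd tcgb kdfk gbiwf ksb ymab kqk lnw ksoiy dbv lbno heuk
Hunk 5: at line 3 remove [ksb] add [pxnt,yfrp,zdv] -> 14 lines: avbd tcgb kdfk gbiwf pxnt yfrp zdv ymab kqk lnw ksoiy dbv lbno heuk
Hunk 6: at line 3 remove [pxnt,yfrp] add [uhpar,ilrf] -> 14 lines: avbd tcgb kdfk gbiwf uhpar ilrf zdv ymab kqk lnw ksoiy dbv lbno heuk
Hunk 7: at line 7 remove [ymab,kqk] add [qfo,zgut] -> 14 lines: avbd tcgb kdfk gbiwf uhpar ilrf zdv qfo zgut lnw ksoiy dbv lbno heuk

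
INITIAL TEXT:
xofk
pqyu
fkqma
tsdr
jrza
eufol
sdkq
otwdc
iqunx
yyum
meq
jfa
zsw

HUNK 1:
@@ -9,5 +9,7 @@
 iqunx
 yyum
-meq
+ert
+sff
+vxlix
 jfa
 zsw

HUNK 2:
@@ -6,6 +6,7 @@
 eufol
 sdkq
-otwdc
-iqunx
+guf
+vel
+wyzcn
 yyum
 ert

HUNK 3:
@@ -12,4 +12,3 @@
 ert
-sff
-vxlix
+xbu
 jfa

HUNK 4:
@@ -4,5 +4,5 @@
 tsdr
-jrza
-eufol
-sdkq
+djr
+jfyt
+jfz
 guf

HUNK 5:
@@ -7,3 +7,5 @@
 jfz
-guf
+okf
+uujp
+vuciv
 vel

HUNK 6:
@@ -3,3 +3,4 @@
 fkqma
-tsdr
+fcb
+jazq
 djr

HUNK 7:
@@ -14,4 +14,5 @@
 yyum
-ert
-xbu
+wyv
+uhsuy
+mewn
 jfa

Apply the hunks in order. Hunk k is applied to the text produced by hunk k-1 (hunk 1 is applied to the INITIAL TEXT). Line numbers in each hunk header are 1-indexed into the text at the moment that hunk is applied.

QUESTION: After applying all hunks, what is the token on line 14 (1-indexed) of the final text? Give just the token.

Answer: yyum

Derivation:
Hunk 1: at line 9 remove [meq] add [ert,sff,vxlix] -> 15 lines: xofk pqyu fkqma tsdr jrza eufol sdkq otwdc iqunx yyum ert sff vxlix jfa zsw
Hunk 2: at line 6 remove [otwdc,iqunx] add [guf,vel,wyzcn] -> 16 lines: xofk pqyu fkqma tsdr jrza eufol sdkq guf vel wyzcn yyum ert sff vxlix jfa zsw
Hunk 3: at line 12 remove [sff,vxlix] add [xbu] -> 15 lines: xofk pqyu fkqma tsdr jrza eufol sdkq guf vel wyzcn yyum ert xbu jfa zsw
Hunk 4: at line 4 remove [jrza,eufol,sdkq] add [djr,jfyt,jfz] -> 15 lines: xofk pqyu fkqma tsdr djr jfyt jfz guf vel wyzcn yyum ert xbu jfa zsw
Hunk 5: at line 7 remove [guf] add [okf,uujp,vuciv] -> 17 lines: xofk pqyu fkqma tsdr djr jfyt jfz okf uujp vuciv vel wyzcn yyum ert xbu jfa zsw
Hunk 6: at line 3 remove [tsdr] add [fcb,jazq] -> 18 lines: xofk pqyu fkqma fcb jazq djr jfyt jfz okf uujp vuciv vel wyzcn yyum ert xbu jfa zsw
Hunk 7: at line 14 remove [ert,xbu] add [wyv,uhsuy,mewn] -> 19 lines: xofk pqyu fkqma fcb jazq djr jfyt jfz okf uujp vuciv vel wyzcn yyum wyv uhsuy mewn jfa zsw
Final line 14: yyum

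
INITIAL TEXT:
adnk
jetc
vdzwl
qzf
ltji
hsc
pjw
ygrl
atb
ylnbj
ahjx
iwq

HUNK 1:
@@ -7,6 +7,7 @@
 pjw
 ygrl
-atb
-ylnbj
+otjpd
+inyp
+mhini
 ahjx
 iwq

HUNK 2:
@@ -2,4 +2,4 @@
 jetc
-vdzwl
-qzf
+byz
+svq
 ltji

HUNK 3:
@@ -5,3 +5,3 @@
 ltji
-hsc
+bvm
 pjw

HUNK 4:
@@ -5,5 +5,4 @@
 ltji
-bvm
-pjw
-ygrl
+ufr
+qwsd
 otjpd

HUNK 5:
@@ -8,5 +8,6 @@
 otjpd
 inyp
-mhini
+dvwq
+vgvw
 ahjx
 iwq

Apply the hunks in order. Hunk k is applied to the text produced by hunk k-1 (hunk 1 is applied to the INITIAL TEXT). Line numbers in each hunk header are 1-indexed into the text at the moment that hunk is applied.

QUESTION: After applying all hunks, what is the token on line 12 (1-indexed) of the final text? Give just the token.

Answer: ahjx

Derivation:
Hunk 1: at line 7 remove [atb,ylnbj] add [otjpd,inyp,mhini] -> 13 lines: adnk jetc vdzwl qzf ltji hsc pjw ygrl otjpd inyp mhini ahjx iwq
Hunk 2: at line 2 remove [vdzwl,qzf] add [byz,svq] -> 13 lines: adnk jetc byz svq ltji hsc pjw ygrl otjpd inyp mhini ahjx iwq
Hunk 3: at line 5 remove [hsc] add [bvm] -> 13 lines: adnk jetc byz svq ltji bvm pjw ygrl otjpd inyp mhini ahjx iwq
Hunk 4: at line 5 remove [bvm,pjw,ygrl] add [ufr,qwsd] -> 12 lines: adnk jetc byz svq ltji ufr qwsd otjpd inyp mhini ahjx iwq
Hunk 5: at line 8 remove [mhini] add [dvwq,vgvw] -> 13 lines: adnk jetc byz svq ltji ufr qwsd otjpd inyp dvwq vgvw ahjx iwq
Final line 12: ahjx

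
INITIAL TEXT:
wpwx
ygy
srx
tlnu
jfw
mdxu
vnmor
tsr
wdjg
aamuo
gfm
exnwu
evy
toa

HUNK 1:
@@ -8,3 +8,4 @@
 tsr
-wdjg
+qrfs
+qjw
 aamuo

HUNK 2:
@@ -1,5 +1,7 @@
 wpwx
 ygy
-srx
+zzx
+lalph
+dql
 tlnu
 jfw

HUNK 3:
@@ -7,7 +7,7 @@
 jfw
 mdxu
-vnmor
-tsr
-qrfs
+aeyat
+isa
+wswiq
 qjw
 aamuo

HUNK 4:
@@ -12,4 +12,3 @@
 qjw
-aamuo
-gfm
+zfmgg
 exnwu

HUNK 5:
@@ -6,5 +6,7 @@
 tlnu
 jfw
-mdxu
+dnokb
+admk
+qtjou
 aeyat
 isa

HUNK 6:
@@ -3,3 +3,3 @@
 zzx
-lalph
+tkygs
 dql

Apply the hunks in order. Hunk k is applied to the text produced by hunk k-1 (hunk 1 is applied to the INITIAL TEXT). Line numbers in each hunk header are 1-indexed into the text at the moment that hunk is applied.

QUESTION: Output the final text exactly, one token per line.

Hunk 1: at line 8 remove [wdjg] add [qrfs,qjw] -> 15 lines: wpwx ygy srx tlnu jfw mdxu vnmor tsr qrfs qjw aamuo gfm exnwu evy toa
Hunk 2: at line 1 remove [srx] add [zzx,lalph,dql] -> 17 lines: wpwx ygy zzx lalph dql tlnu jfw mdxu vnmor tsr qrfs qjw aamuo gfm exnwu evy toa
Hunk 3: at line 7 remove [vnmor,tsr,qrfs] add [aeyat,isa,wswiq] -> 17 lines: wpwx ygy zzx lalph dql tlnu jfw mdxu aeyat isa wswiq qjw aamuo gfm exnwu evy toa
Hunk 4: at line 12 remove [aamuo,gfm] add [zfmgg] -> 16 lines: wpwx ygy zzx lalph dql tlnu jfw mdxu aeyat isa wswiq qjw zfmgg exnwu evy toa
Hunk 5: at line 6 remove [mdxu] add [dnokb,admk,qtjou] -> 18 lines: wpwx ygy zzx lalph dql tlnu jfw dnokb admk qtjou aeyat isa wswiq qjw zfmgg exnwu evy toa
Hunk 6: at line 3 remove [lalph] add [tkygs] -> 18 lines: wpwx ygy zzx tkygs dql tlnu jfw dnokb admk qtjou aeyat isa wswiq qjw zfmgg exnwu evy toa

Answer: wpwx
ygy
zzx
tkygs
dql
tlnu
jfw
dnokb
admk
qtjou
aeyat
isa
wswiq
qjw
zfmgg
exnwu
evy
toa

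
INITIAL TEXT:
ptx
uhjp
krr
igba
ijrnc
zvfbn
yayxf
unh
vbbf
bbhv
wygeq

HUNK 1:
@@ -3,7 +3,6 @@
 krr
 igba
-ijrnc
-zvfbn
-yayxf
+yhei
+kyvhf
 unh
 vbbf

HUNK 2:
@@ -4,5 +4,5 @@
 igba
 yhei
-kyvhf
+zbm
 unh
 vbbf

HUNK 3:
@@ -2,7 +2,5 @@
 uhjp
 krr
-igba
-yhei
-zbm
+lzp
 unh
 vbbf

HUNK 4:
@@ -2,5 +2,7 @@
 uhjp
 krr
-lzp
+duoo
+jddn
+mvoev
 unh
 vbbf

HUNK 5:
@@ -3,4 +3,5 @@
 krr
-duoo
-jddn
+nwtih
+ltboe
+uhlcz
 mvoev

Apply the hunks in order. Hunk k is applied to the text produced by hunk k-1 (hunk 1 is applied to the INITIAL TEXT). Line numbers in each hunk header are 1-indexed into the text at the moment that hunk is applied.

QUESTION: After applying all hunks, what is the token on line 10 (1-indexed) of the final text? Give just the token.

Hunk 1: at line 3 remove [ijrnc,zvfbn,yayxf] add [yhei,kyvhf] -> 10 lines: ptx uhjp krr igba yhei kyvhf unh vbbf bbhv wygeq
Hunk 2: at line 4 remove [kyvhf] add [zbm] -> 10 lines: ptx uhjp krr igba yhei zbm unh vbbf bbhv wygeq
Hunk 3: at line 2 remove [igba,yhei,zbm] add [lzp] -> 8 lines: ptx uhjp krr lzp unh vbbf bbhv wygeq
Hunk 4: at line 2 remove [lzp] add [duoo,jddn,mvoev] -> 10 lines: ptx uhjp krr duoo jddn mvoev unh vbbf bbhv wygeq
Hunk 5: at line 3 remove [duoo,jddn] add [nwtih,ltboe,uhlcz] -> 11 lines: ptx uhjp krr nwtih ltboe uhlcz mvoev unh vbbf bbhv wygeq
Final line 10: bbhv

Answer: bbhv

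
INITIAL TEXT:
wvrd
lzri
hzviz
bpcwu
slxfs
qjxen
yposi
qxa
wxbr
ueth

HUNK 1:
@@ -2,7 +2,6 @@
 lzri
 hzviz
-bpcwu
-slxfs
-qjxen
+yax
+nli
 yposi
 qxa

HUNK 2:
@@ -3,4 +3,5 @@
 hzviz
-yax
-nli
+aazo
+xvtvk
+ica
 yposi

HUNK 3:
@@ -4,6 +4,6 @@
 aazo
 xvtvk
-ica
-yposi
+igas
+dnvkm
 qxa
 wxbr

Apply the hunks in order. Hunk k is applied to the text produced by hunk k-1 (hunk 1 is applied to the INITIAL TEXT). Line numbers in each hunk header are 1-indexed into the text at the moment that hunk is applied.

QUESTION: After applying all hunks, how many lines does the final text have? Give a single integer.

Hunk 1: at line 2 remove [bpcwu,slxfs,qjxen] add [yax,nli] -> 9 lines: wvrd lzri hzviz yax nli yposi qxa wxbr ueth
Hunk 2: at line 3 remove [yax,nli] add [aazo,xvtvk,ica] -> 10 lines: wvrd lzri hzviz aazo xvtvk ica yposi qxa wxbr ueth
Hunk 3: at line 4 remove [ica,yposi] add [igas,dnvkm] -> 10 lines: wvrd lzri hzviz aazo xvtvk igas dnvkm qxa wxbr ueth
Final line count: 10

Answer: 10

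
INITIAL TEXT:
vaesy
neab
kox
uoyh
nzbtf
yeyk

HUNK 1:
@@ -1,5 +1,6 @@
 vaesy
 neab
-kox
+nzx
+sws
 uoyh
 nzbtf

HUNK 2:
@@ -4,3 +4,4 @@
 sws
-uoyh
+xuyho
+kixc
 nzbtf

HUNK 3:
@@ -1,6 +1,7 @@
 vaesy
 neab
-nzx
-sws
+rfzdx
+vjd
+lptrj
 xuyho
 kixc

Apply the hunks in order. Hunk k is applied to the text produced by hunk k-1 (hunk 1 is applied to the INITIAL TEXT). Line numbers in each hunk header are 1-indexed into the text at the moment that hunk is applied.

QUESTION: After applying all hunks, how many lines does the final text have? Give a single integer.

Answer: 9

Derivation:
Hunk 1: at line 1 remove [kox] add [nzx,sws] -> 7 lines: vaesy neab nzx sws uoyh nzbtf yeyk
Hunk 2: at line 4 remove [uoyh] add [xuyho,kixc] -> 8 lines: vaesy neab nzx sws xuyho kixc nzbtf yeyk
Hunk 3: at line 1 remove [nzx,sws] add [rfzdx,vjd,lptrj] -> 9 lines: vaesy neab rfzdx vjd lptrj xuyho kixc nzbtf yeyk
Final line count: 9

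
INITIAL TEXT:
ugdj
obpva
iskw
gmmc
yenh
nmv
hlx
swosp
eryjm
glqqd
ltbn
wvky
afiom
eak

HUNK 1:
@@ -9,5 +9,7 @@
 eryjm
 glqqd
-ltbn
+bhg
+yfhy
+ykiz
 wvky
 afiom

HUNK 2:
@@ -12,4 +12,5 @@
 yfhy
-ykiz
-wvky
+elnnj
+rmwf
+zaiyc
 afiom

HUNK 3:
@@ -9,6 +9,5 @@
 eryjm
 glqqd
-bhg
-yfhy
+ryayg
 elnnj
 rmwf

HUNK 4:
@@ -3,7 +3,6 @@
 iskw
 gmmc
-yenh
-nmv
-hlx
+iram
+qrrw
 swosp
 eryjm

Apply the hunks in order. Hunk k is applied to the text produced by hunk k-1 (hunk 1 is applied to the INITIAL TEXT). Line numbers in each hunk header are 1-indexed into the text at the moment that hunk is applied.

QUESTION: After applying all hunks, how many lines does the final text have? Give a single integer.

Hunk 1: at line 9 remove [ltbn] add [bhg,yfhy,ykiz] -> 16 lines: ugdj obpva iskw gmmc yenh nmv hlx swosp eryjm glqqd bhg yfhy ykiz wvky afiom eak
Hunk 2: at line 12 remove [ykiz,wvky] add [elnnj,rmwf,zaiyc] -> 17 lines: ugdj obpva iskw gmmc yenh nmv hlx swosp eryjm glqqd bhg yfhy elnnj rmwf zaiyc afiom eak
Hunk 3: at line 9 remove [bhg,yfhy] add [ryayg] -> 16 lines: ugdj obpva iskw gmmc yenh nmv hlx swosp eryjm glqqd ryayg elnnj rmwf zaiyc afiom eak
Hunk 4: at line 3 remove [yenh,nmv,hlx] add [iram,qrrw] -> 15 lines: ugdj obpva iskw gmmc iram qrrw swosp eryjm glqqd ryayg elnnj rmwf zaiyc afiom eak
Final line count: 15

Answer: 15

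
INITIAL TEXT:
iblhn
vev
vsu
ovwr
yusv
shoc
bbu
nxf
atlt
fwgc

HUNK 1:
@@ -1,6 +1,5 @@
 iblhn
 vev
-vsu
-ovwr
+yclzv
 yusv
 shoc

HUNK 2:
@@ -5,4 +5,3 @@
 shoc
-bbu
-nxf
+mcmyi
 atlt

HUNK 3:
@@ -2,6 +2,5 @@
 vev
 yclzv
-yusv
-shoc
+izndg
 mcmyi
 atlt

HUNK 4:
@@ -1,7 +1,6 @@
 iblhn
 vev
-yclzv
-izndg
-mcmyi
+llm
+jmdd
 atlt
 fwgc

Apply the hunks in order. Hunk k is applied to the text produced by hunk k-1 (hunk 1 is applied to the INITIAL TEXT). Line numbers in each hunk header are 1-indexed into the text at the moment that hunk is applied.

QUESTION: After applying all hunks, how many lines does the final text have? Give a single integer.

Hunk 1: at line 1 remove [vsu,ovwr] add [yclzv] -> 9 lines: iblhn vev yclzv yusv shoc bbu nxf atlt fwgc
Hunk 2: at line 5 remove [bbu,nxf] add [mcmyi] -> 8 lines: iblhn vev yclzv yusv shoc mcmyi atlt fwgc
Hunk 3: at line 2 remove [yusv,shoc] add [izndg] -> 7 lines: iblhn vev yclzv izndg mcmyi atlt fwgc
Hunk 4: at line 1 remove [yclzv,izndg,mcmyi] add [llm,jmdd] -> 6 lines: iblhn vev llm jmdd atlt fwgc
Final line count: 6

Answer: 6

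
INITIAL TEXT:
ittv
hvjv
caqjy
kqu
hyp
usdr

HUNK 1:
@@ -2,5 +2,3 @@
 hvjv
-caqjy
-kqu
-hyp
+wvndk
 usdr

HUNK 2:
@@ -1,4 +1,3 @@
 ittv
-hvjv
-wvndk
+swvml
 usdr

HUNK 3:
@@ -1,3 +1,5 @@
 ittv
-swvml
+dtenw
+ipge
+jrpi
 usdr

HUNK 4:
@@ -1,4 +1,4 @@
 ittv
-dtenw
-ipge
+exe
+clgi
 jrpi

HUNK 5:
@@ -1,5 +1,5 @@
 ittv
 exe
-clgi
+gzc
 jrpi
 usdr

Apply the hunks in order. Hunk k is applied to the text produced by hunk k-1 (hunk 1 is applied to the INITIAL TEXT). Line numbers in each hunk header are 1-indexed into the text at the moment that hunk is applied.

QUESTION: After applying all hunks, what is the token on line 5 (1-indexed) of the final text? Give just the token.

Hunk 1: at line 2 remove [caqjy,kqu,hyp] add [wvndk] -> 4 lines: ittv hvjv wvndk usdr
Hunk 2: at line 1 remove [hvjv,wvndk] add [swvml] -> 3 lines: ittv swvml usdr
Hunk 3: at line 1 remove [swvml] add [dtenw,ipge,jrpi] -> 5 lines: ittv dtenw ipge jrpi usdr
Hunk 4: at line 1 remove [dtenw,ipge] add [exe,clgi] -> 5 lines: ittv exe clgi jrpi usdr
Hunk 5: at line 1 remove [clgi] add [gzc] -> 5 lines: ittv exe gzc jrpi usdr
Final line 5: usdr

Answer: usdr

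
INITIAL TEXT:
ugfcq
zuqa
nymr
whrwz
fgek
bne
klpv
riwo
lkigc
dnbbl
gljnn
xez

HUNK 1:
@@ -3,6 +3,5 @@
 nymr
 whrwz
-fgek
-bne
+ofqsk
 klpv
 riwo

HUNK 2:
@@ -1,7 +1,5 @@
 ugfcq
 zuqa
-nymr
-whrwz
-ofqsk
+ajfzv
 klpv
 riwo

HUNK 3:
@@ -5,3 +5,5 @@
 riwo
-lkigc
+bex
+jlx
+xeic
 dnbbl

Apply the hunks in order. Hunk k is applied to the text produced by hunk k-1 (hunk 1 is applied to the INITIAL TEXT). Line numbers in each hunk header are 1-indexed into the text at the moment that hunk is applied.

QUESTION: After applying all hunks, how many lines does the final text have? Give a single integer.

Answer: 11

Derivation:
Hunk 1: at line 3 remove [fgek,bne] add [ofqsk] -> 11 lines: ugfcq zuqa nymr whrwz ofqsk klpv riwo lkigc dnbbl gljnn xez
Hunk 2: at line 1 remove [nymr,whrwz,ofqsk] add [ajfzv] -> 9 lines: ugfcq zuqa ajfzv klpv riwo lkigc dnbbl gljnn xez
Hunk 3: at line 5 remove [lkigc] add [bex,jlx,xeic] -> 11 lines: ugfcq zuqa ajfzv klpv riwo bex jlx xeic dnbbl gljnn xez
Final line count: 11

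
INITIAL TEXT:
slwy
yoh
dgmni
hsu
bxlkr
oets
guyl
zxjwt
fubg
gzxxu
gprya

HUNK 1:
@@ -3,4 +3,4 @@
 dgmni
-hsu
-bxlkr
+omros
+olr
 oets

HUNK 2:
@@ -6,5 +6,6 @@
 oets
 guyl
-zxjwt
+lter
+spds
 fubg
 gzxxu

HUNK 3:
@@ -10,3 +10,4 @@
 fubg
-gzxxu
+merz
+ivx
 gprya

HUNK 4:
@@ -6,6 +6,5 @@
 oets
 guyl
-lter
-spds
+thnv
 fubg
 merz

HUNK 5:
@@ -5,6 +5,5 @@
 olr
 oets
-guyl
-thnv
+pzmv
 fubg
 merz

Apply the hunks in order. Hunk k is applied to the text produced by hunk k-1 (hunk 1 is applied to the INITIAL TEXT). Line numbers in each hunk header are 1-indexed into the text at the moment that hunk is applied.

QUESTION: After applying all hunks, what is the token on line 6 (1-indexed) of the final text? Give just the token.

Answer: oets

Derivation:
Hunk 1: at line 3 remove [hsu,bxlkr] add [omros,olr] -> 11 lines: slwy yoh dgmni omros olr oets guyl zxjwt fubg gzxxu gprya
Hunk 2: at line 6 remove [zxjwt] add [lter,spds] -> 12 lines: slwy yoh dgmni omros olr oets guyl lter spds fubg gzxxu gprya
Hunk 3: at line 10 remove [gzxxu] add [merz,ivx] -> 13 lines: slwy yoh dgmni omros olr oets guyl lter spds fubg merz ivx gprya
Hunk 4: at line 6 remove [lter,spds] add [thnv] -> 12 lines: slwy yoh dgmni omros olr oets guyl thnv fubg merz ivx gprya
Hunk 5: at line 5 remove [guyl,thnv] add [pzmv] -> 11 lines: slwy yoh dgmni omros olr oets pzmv fubg merz ivx gprya
Final line 6: oets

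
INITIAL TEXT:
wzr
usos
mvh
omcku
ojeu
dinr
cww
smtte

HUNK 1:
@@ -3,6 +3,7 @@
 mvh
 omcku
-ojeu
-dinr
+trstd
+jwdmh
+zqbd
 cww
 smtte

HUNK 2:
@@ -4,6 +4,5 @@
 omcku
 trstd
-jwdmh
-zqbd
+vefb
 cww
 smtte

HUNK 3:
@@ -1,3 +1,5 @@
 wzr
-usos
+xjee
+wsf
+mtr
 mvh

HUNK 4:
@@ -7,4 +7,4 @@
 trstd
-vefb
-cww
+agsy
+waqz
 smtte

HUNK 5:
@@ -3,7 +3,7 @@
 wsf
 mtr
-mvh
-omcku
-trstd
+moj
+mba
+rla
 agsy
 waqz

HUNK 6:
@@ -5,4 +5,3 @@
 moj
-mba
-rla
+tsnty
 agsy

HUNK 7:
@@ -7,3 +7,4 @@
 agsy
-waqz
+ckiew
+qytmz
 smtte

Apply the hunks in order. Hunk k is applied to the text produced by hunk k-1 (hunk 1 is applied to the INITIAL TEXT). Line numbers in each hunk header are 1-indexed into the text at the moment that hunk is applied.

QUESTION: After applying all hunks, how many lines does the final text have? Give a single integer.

Hunk 1: at line 3 remove [ojeu,dinr] add [trstd,jwdmh,zqbd] -> 9 lines: wzr usos mvh omcku trstd jwdmh zqbd cww smtte
Hunk 2: at line 4 remove [jwdmh,zqbd] add [vefb] -> 8 lines: wzr usos mvh omcku trstd vefb cww smtte
Hunk 3: at line 1 remove [usos] add [xjee,wsf,mtr] -> 10 lines: wzr xjee wsf mtr mvh omcku trstd vefb cww smtte
Hunk 4: at line 7 remove [vefb,cww] add [agsy,waqz] -> 10 lines: wzr xjee wsf mtr mvh omcku trstd agsy waqz smtte
Hunk 5: at line 3 remove [mvh,omcku,trstd] add [moj,mba,rla] -> 10 lines: wzr xjee wsf mtr moj mba rla agsy waqz smtte
Hunk 6: at line 5 remove [mba,rla] add [tsnty] -> 9 lines: wzr xjee wsf mtr moj tsnty agsy waqz smtte
Hunk 7: at line 7 remove [waqz] add [ckiew,qytmz] -> 10 lines: wzr xjee wsf mtr moj tsnty agsy ckiew qytmz smtte
Final line count: 10

Answer: 10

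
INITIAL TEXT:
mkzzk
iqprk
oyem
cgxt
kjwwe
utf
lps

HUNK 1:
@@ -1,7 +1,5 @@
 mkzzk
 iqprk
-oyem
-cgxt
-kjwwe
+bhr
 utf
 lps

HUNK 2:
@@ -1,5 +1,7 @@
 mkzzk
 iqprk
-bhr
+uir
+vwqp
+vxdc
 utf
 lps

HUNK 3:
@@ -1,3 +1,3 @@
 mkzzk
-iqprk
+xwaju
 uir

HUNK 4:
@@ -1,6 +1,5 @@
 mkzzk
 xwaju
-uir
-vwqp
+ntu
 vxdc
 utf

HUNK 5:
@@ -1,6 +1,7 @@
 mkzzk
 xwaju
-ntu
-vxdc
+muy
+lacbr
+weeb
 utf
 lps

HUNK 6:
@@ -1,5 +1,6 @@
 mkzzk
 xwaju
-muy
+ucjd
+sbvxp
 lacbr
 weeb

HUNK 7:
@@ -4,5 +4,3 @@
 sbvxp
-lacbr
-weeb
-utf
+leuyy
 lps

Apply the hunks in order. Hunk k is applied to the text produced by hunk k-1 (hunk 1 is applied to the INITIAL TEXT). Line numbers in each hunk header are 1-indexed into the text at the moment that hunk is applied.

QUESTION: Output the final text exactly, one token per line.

Answer: mkzzk
xwaju
ucjd
sbvxp
leuyy
lps

Derivation:
Hunk 1: at line 1 remove [oyem,cgxt,kjwwe] add [bhr] -> 5 lines: mkzzk iqprk bhr utf lps
Hunk 2: at line 1 remove [bhr] add [uir,vwqp,vxdc] -> 7 lines: mkzzk iqprk uir vwqp vxdc utf lps
Hunk 3: at line 1 remove [iqprk] add [xwaju] -> 7 lines: mkzzk xwaju uir vwqp vxdc utf lps
Hunk 4: at line 1 remove [uir,vwqp] add [ntu] -> 6 lines: mkzzk xwaju ntu vxdc utf lps
Hunk 5: at line 1 remove [ntu,vxdc] add [muy,lacbr,weeb] -> 7 lines: mkzzk xwaju muy lacbr weeb utf lps
Hunk 6: at line 1 remove [muy] add [ucjd,sbvxp] -> 8 lines: mkzzk xwaju ucjd sbvxp lacbr weeb utf lps
Hunk 7: at line 4 remove [lacbr,weeb,utf] add [leuyy] -> 6 lines: mkzzk xwaju ucjd sbvxp leuyy lps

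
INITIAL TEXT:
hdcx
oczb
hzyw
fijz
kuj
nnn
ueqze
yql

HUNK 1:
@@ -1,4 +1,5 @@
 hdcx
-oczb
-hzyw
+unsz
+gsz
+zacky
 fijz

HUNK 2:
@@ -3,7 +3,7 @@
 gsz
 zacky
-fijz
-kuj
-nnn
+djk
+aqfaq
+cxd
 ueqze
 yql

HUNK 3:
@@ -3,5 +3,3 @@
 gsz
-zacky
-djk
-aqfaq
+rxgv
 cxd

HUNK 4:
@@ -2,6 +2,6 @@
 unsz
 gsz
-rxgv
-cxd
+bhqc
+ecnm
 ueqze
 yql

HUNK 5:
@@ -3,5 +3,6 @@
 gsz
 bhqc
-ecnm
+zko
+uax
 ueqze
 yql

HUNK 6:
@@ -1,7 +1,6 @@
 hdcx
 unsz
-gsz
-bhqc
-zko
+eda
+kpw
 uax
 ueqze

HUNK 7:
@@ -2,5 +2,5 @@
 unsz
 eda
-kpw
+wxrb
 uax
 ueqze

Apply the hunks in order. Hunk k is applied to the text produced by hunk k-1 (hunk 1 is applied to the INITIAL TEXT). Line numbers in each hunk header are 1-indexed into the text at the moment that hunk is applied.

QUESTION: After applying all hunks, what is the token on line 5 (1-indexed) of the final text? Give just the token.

Hunk 1: at line 1 remove [oczb,hzyw] add [unsz,gsz,zacky] -> 9 lines: hdcx unsz gsz zacky fijz kuj nnn ueqze yql
Hunk 2: at line 3 remove [fijz,kuj,nnn] add [djk,aqfaq,cxd] -> 9 lines: hdcx unsz gsz zacky djk aqfaq cxd ueqze yql
Hunk 3: at line 3 remove [zacky,djk,aqfaq] add [rxgv] -> 7 lines: hdcx unsz gsz rxgv cxd ueqze yql
Hunk 4: at line 2 remove [rxgv,cxd] add [bhqc,ecnm] -> 7 lines: hdcx unsz gsz bhqc ecnm ueqze yql
Hunk 5: at line 3 remove [ecnm] add [zko,uax] -> 8 lines: hdcx unsz gsz bhqc zko uax ueqze yql
Hunk 6: at line 1 remove [gsz,bhqc,zko] add [eda,kpw] -> 7 lines: hdcx unsz eda kpw uax ueqze yql
Hunk 7: at line 2 remove [kpw] add [wxrb] -> 7 lines: hdcx unsz eda wxrb uax ueqze yql
Final line 5: uax

Answer: uax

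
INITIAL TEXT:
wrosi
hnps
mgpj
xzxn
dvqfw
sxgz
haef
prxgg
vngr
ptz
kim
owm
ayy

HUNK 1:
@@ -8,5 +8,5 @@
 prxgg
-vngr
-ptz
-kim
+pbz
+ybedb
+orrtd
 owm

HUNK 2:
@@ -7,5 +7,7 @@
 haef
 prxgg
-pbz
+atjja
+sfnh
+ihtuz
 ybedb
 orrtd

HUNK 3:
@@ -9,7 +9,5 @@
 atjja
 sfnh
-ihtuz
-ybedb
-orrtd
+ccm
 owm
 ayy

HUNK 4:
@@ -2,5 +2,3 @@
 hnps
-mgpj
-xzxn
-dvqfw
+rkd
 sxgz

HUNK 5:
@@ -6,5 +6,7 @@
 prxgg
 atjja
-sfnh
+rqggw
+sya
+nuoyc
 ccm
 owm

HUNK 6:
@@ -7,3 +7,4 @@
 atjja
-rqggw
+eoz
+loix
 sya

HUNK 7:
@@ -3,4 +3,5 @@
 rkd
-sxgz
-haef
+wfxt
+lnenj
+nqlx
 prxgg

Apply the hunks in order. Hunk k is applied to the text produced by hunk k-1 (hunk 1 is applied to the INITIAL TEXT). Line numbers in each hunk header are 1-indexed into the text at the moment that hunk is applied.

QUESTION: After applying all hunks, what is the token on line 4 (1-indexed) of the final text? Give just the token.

Answer: wfxt

Derivation:
Hunk 1: at line 8 remove [vngr,ptz,kim] add [pbz,ybedb,orrtd] -> 13 lines: wrosi hnps mgpj xzxn dvqfw sxgz haef prxgg pbz ybedb orrtd owm ayy
Hunk 2: at line 7 remove [pbz] add [atjja,sfnh,ihtuz] -> 15 lines: wrosi hnps mgpj xzxn dvqfw sxgz haef prxgg atjja sfnh ihtuz ybedb orrtd owm ayy
Hunk 3: at line 9 remove [ihtuz,ybedb,orrtd] add [ccm] -> 13 lines: wrosi hnps mgpj xzxn dvqfw sxgz haef prxgg atjja sfnh ccm owm ayy
Hunk 4: at line 2 remove [mgpj,xzxn,dvqfw] add [rkd] -> 11 lines: wrosi hnps rkd sxgz haef prxgg atjja sfnh ccm owm ayy
Hunk 5: at line 6 remove [sfnh] add [rqggw,sya,nuoyc] -> 13 lines: wrosi hnps rkd sxgz haef prxgg atjja rqggw sya nuoyc ccm owm ayy
Hunk 6: at line 7 remove [rqggw] add [eoz,loix] -> 14 lines: wrosi hnps rkd sxgz haef prxgg atjja eoz loix sya nuoyc ccm owm ayy
Hunk 7: at line 3 remove [sxgz,haef] add [wfxt,lnenj,nqlx] -> 15 lines: wrosi hnps rkd wfxt lnenj nqlx prxgg atjja eoz loix sya nuoyc ccm owm ayy
Final line 4: wfxt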